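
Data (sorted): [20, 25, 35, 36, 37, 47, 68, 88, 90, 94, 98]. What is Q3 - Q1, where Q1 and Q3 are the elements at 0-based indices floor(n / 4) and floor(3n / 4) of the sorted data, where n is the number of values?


The data has n = 11 elements.
Q1 index = floor(11 / 4) = floor(2.75) = 2; Q3 index = floor(3 * 11 / 4) = floor(8.25) = 8
Q1 = element at index 2 = 35
Q3 = element at index 8 = 90
IQR = 90 - 35 = 55
Final answer: 55


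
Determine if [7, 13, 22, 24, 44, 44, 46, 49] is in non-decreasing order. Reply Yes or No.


Check consecutive pairs:
  7 <= 13? True
  13 <= 22? True
  22 <= 24? True
  24 <= 44? True
  44 <= 44? True
  44 <= 46? True
  46 <= 49? True
Every consecutive pair is in order, so the list is non-decreasing.
Final answer: Yes


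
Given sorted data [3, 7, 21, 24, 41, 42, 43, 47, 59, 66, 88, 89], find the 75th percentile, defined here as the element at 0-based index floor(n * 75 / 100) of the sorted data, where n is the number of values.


The dataset has n = 12 elements.
Index = floor(12 * 75 / 100) = floor(900 / 100) = floor(9) = 9
Counting from index 0 in the sorted data, the element at index 9 is 66.
Final answer: 66


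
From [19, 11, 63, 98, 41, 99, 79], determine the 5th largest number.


Sort descending: [99, 98, 79, 63, 41, 19, 11]
The 5th element (1-indexed) is at index 4.
Value = 41
Final answer: 41


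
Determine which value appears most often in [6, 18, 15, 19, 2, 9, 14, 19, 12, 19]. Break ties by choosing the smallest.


Count the frequency of each value:
  2 appears 1 time(s)
  6 appears 1 time(s)
  9 appears 1 time(s)
  12 appears 1 time(s)
  14 appears 1 time(s)
  15 appears 1 time(s)
  18 appears 1 time(s)
  19 appears 3 time(s)
Maximum frequency is 3.
Only 19 reaches that frequency, so it is the mode.
Final answer: 19


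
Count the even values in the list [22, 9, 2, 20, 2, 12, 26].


Check each element:
  22 is even
  9 is odd
  2 is even
  20 is even
  2 is even
  12 is even
  26 is even
Evens: [22, 2, 20, 2, 12, 26]
Count of evens = 6
Final answer: 6


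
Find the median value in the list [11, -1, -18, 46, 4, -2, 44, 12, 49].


First, sort the list: [-18, -2, -1, 4, 11, 12, 44, 46, 49]
The list has 9 elements (odd count).
The middle index is 4 (0-based), and the element there is 11.
Final answer: 11


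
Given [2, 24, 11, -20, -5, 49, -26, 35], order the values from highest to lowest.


Original list: [2, 24, 11, -20, -5, 49, -26, 35]
Repeatedly take the largest remaining element:
  Remaining [2, 24, 11, -20, -5, 49, -26, 35] -> largest is 49
  Remaining [2, 24, 11, -20, -5, -26, 35] -> largest is 35
  Remaining [2, 24, 11, -20, -5, -26] -> largest is 24
  Remaining [2, 11, -20, -5, -26] -> largest is 11
  Remaining [2, -20, -5, -26] -> largest is 2
  Remaining [-20, -5, -26] -> largest is -5
  Remaining [-20, -26] -> largest is -20
  Remaining [-26] -> largest is -26
Collecting the picks in order gives the descending list.
Final answer: [49, 35, 24, 11, 2, -5, -20, -26]


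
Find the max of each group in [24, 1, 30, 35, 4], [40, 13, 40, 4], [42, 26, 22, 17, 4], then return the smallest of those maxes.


Find max of each group:
  Group 1: [24, 1, 30, 35, 4] -> max = 35
  Group 2: [40, 13, 40, 4] -> max = 40
  Group 3: [42, 26, 22, 17, 4] -> max = 42
Maxes: [35, 40, 42]
Minimum of maxes = 35
Final answer: 35


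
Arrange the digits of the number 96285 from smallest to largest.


The number 96285 has digits: 9, 6, 2, 8, 5
Sorted: 2, 5, 6, 8, 9
Joining the sorted digits gives the result.
Final answer: 25689


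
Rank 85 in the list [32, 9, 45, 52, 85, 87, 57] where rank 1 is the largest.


Sort descending: [87, 85, 57, 52, 45, 32, 9]
Find 85 in the sorted list.
85 is at position 2.
Final answer: 2


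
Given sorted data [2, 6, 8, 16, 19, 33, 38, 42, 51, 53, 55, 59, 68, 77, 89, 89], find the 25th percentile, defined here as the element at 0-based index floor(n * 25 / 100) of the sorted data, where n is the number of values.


The dataset has n = 16 elements.
Index = floor(16 * 25 / 100) = floor(400 / 100) = floor(4) = 4
Counting from index 0 in the sorted data, the element at index 4 is 19.
Final answer: 19


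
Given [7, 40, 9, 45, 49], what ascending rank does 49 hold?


Sort ascending: [7, 9, 40, 45, 49]
Find 49 in the sorted list.
49 is at position 5 (1-indexed).
Final answer: 5


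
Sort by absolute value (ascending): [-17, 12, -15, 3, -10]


Compute absolute values:
  |-17| = 17
  |12| = 12
  |-15| = 15
  |3| = 3
  |-10| = 10
Absolute values in increasing order: 3 < 10 < 12 < 15 < 17
Listing the original numbers in that order gives the answer.
Final answer: [3, -10, 12, -15, -17]


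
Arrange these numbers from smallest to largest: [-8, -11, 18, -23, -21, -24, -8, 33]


Original list: [-8, -11, 18, -23, -21, -24, -8, 33]
Repeatedly take the smallest remaining element:
  Remaining [-8, -11, 18, -23, -21, -24, -8, 33] -> smallest is -24
  Remaining [-8, -11, 18, -23, -21, -8, 33] -> smallest is -23
  Remaining [-8, -11, 18, -21, -8, 33] -> smallest is -21
  Remaining [-8, -11, 18, -8, 33] -> smallest is -11
  Remaining [-8, 18, -8, 33] -> smallest is -8
  Remaining [18, -8, 33] -> smallest is -8
  Remaining [18, 33] -> smallest is 18
  Remaining [33] -> smallest is 33
Collecting the picks in order gives the sorted list.
Final answer: [-24, -23, -21, -11, -8, -8, 18, 33]


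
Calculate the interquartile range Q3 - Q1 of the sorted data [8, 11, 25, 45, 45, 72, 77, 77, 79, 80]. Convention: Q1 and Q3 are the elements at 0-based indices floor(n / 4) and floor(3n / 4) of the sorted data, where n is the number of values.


The data has n = 10 elements.
Q1 index = floor(10 / 4) = floor(2.5) = 2; Q3 index = floor(3 * 10 / 4) = floor(7.5) = 7
Q1 = element at index 2 = 25
Q3 = element at index 7 = 77
IQR = 77 - 25 = 52
Final answer: 52


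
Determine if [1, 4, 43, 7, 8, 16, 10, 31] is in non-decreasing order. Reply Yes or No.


Check consecutive pairs:
  1 <= 4? True
  4 <= 43? True
  43 <= 7? False
  7 <= 8? True
  8 <= 16? True
  16 <= 10? False
  10 <= 31? True
2 consecutive pair(s) are out of order, so the list is not sorted.
Final answer: No


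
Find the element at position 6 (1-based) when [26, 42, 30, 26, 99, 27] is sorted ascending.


Sort ascending: [26, 26, 27, 30, 42, 99]
The 6th element (1-indexed) is at index 5.
Value = 99
Final answer: 99


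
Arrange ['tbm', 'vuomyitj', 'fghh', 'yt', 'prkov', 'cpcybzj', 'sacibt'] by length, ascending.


Compute lengths:
  'tbm' has length 3
  'vuomyitj' has length 8
  'fghh' has length 4
  'yt' has length 2
  'prkov' has length 5
  'cpcybzj' has length 7
  'sacibt' has length 6
Lengths in increasing order: 2 < 3 < 4 < 5 < 6 < 7 < 8
Listing the words in that order gives the answer.
Final answer: ['yt', 'tbm', 'fghh', 'prkov', 'sacibt', 'cpcybzj', 'vuomyitj']


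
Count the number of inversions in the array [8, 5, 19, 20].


For each element, count the later elements that are smaller than it:
  8 (index 0): smaller elements after it = [5] -> 1
  5 (index 1): smaller elements after it = [] -> 0
  19 (index 2): smaller elements after it = [] -> 0
Total inversions = 1 + 0 + 0 = 1
Final answer: 1


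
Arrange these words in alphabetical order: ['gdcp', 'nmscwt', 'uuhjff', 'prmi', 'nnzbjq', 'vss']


Compare strings character by character (the first differing letter decides):
  'gdcp' < 'nmscwt' since 'g' < 'n' at position 1
  'nmscwt' < 'nnzbjq' since 'm' < 'n' at position 2
  'nnzbjq' < 'prmi' since 'n' < 'p' at position 1
  'prmi' < 'uuhjff' since 'p' < 'u' at position 1
  'uuhjff' < 'vss' since 'u' < 'v' at position 1
Chaining these comparisons gives the alphabetical order.
Final answer: ['gdcp', 'nmscwt', 'nnzbjq', 'prmi', 'uuhjff', 'vss']


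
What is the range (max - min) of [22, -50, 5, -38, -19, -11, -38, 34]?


Maximum value: 34
Minimum value: -50
Range = 34 - (-50) = 84
Final answer: 84


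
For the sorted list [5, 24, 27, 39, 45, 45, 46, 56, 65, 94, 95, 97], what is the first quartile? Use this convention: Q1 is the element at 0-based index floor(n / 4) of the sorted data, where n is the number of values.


The list has n = 12 elements.
Q1 index = floor(12 / 4) = floor(3) = 3
Counting from index 0 in the sorted data, the element at index 3 is 39.
Final answer: 39


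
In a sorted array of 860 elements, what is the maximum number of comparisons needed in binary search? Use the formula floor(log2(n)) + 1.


Binary search halves the search space each step.
Maximum comparisons = floor(log2(860)) + 1
log2(860) = 9.7482
floor(log2(860)) = 9, so 9 + 1 = 10
Final answer: 10


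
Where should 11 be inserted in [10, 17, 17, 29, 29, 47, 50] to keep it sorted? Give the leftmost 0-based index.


List is sorted: [10, 17, 17, 29, 29, 47, 50]
We need the leftmost position where 11 can be inserted, i.e. the first index whose element is >= 11 (or the end of the list if none is).
Binary search with low=0, high=7 (0-based indices):
  low=0, high=7, mid=3: a[3]=29 >= 11, so high = 3
  low=0, high=3, mid=1: a[1]=17 >= 11, so high = 1
  low=0, high=1, mid=0: a[0]=10 < 11, so low = 1
Now low = high = 1, so the insertion index is 1.
Final answer: 1


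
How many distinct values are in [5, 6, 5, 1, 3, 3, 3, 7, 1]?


List all unique values:
Distinct values: [1, 3, 5, 6, 7]
Count = 5
Final answer: 5


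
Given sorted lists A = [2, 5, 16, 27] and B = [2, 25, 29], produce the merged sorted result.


List A: [2, 5, 16, 27]
List B: [2, 25, 29]
Repeatedly compare the front elements and take the smaller:
  2 vs 2 -> take 2
  5 vs 2 -> take 2
  5 vs 25 -> take 5
  16 vs 25 -> take 16
  27 vs 25 -> take 25
  27 vs 29 -> take 27
  A is exhausted; append the rest of B: [29]
Final answer: [2, 2, 5, 16, 25, 27, 29]


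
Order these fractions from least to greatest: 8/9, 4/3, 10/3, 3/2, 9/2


Convert to decimal for comparison:
  8/9 = 0.8889
  4/3 = 1.3333
  10/3 = 3.3333
  3/2 = 1.5
  9/2 = 4.5
Decimals in increasing order: 0.8889 < 1.3333 < 1.5 < 3.3333 < 4.5
Writing each back as its fraction gives the sorted order.
Final answer: 8/9, 4/3, 3/2, 10/3, 9/2


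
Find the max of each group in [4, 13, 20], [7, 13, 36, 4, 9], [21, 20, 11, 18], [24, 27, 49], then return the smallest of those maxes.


Find max of each group:
  Group 1: [4, 13, 20] -> max = 20
  Group 2: [7, 13, 36, 4, 9] -> max = 36
  Group 3: [21, 20, 11, 18] -> max = 21
  Group 4: [24, 27, 49] -> max = 49
Maxes: [20, 36, 21, 49]
Minimum of maxes = 20
Final answer: 20


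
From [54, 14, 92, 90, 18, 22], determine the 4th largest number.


Sort descending: [92, 90, 54, 22, 18, 14]
The 4th element (1-indexed) is at index 3.
Value = 22
Final answer: 22


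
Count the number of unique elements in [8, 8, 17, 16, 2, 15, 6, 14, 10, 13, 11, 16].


List all unique values:
Distinct values: [2, 6, 8, 10, 11, 13, 14, 15, 16, 17]
Count = 10
Final answer: 10


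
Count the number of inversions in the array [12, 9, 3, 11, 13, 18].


For each element, count the later elements that are smaller than it:
  12 (index 0): smaller elements after it = [9, 3, 11] -> 3
  9 (index 1): smaller elements after it = [3] -> 1
  3 (index 2): smaller elements after it = [] -> 0
  11 (index 3): smaller elements after it = [] -> 0
  13 (index 4): smaller elements after it = [] -> 0
Total inversions = 3 + 1 + 0 + 0 + 0 = 4
Final answer: 4


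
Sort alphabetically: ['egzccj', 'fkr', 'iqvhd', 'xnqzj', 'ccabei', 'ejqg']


Compare strings character by character (the first differing letter decides):
  'ccabei' < 'egzccj' since 'c' < 'e' at position 1
  'egzccj' < 'ejqg' since 'g' < 'j' at position 2
  'ejqg' < 'fkr' since 'e' < 'f' at position 1
  'fkr' < 'iqvhd' since 'f' < 'i' at position 1
  'iqvhd' < 'xnqzj' since 'i' < 'x' at position 1
Chaining these comparisons gives the alphabetical order.
Final answer: ['ccabei', 'egzccj', 'ejqg', 'fkr', 'iqvhd', 'xnqzj']


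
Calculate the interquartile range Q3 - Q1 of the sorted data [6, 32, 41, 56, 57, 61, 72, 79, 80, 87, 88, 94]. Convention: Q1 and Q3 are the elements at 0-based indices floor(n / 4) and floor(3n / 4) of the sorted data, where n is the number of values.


The data has n = 12 elements.
Q1 index = floor(12 / 4) = floor(3) = 3; Q3 index = floor(3 * 12 / 4) = floor(9) = 9
Q1 = element at index 3 = 56
Q3 = element at index 9 = 87
IQR = 87 - 56 = 31
Final answer: 31


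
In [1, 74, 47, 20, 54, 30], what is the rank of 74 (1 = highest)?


Sort descending: [74, 54, 47, 30, 20, 1]
Find 74 in the sorted list.
74 is at position 1.
Final answer: 1


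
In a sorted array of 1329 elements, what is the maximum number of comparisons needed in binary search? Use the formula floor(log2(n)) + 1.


Binary search halves the search space each step.
Maximum comparisons = floor(log2(1329)) + 1
log2(1329) = 10.3761
floor(log2(1329)) = 10, so 10 + 1 = 11
Final answer: 11


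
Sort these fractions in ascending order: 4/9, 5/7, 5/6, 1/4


Convert to decimal for comparison:
  4/9 = 0.4444
  5/7 = 0.7143
  5/6 = 0.8333
  1/4 = 0.25
Decimals in increasing order: 0.25 < 0.4444 < 0.7143 < 0.8333
Writing each back as its fraction gives the sorted order.
Final answer: 1/4, 4/9, 5/7, 5/6


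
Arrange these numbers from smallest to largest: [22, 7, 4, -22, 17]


Original list: [22, 7, 4, -22, 17]
Repeatedly take the smallest remaining element:
  Remaining [22, 7, 4, -22, 17] -> smallest is -22
  Remaining [22, 7, 4, 17] -> smallest is 4
  Remaining [22, 7, 17] -> smallest is 7
  Remaining [22, 17] -> smallest is 17
  Remaining [22] -> smallest is 22
Collecting the picks in order gives the sorted list.
Final answer: [-22, 4, 7, 17, 22]


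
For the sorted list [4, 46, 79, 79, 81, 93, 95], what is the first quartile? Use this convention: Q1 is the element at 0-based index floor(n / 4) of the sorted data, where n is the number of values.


The list has n = 7 elements.
Q1 index = floor(7 / 4) = floor(1.75) = 1
Counting from index 0 in the sorted data, the element at index 1 is 46.
Final answer: 46


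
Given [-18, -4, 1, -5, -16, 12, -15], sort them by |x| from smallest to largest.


Compute absolute values:
  |-18| = 18
  |-4| = 4
  |1| = 1
  |-5| = 5
  |-16| = 16
  |12| = 12
  |-15| = 15
Absolute values in increasing order: 1 < 4 < 5 < 12 < 15 < 16 < 18
Listing the original numbers in that order gives the answer.
Final answer: [1, -4, -5, 12, -15, -16, -18]


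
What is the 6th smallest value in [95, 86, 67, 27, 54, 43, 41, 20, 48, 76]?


Sort ascending: [20, 27, 41, 43, 48, 54, 67, 76, 86, 95]
The 6th element (1-indexed) is at index 5.
Value = 54
Final answer: 54


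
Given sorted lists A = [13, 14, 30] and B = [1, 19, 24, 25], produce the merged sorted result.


List A: [13, 14, 30]
List B: [1, 19, 24, 25]
Repeatedly compare the front elements and take the smaller:
  13 vs 1 -> take 1
  13 vs 19 -> take 13
  14 vs 19 -> take 14
  30 vs 19 -> take 19
  30 vs 24 -> take 24
  30 vs 25 -> take 25
  B is exhausted; append the rest of A: [30]
Final answer: [1, 13, 14, 19, 24, 25, 30]


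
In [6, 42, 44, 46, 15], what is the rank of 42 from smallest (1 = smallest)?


Sort ascending: [6, 15, 42, 44, 46]
Find 42 in the sorted list.
42 is at position 3 (1-indexed).
Final answer: 3


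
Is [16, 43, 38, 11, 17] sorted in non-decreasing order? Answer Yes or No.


Check consecutive pairs:
  16 <= 43? True
  43 <= 38? False
  38 <= 11? False
  11 <= 17? True
2 consecutive pair(s) are out of order, so the list is not sorted.
Final answer: No


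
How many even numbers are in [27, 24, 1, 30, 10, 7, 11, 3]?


Check each element:
  27 is odd
  24 is even
  1 is odd
  30 is even
  10 is even
  7 is odd
  11 is odd
  3 is odd
Evens: [24, 30, 10]
Count of evens = 3
Final answer: 3


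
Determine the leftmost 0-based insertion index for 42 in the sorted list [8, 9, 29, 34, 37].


List is sorted: [8, 9, 29, 34, 37]
We need the leftmost position where 42 can be inserted, i.e. the first index whose element is >= 42 (or the end of the list if none is).
Binary search with low=0, high=5 (0-based indices):
  low=0, high=5, mid=2: a[2]=29 < 42, so low = 3
  low=3, high=5, mid=4: a[4]=37 < 42, so low = 5
Now low = high = 5, so the insertion index is 5.
Final answer: 5


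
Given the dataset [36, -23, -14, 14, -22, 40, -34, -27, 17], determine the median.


First, sort the list: [-34, -27, -23, -22, -14, 14, 17, 36, 40]
The list has 9 elements (odd count).
The middle index is 4 (0-based), and the element there is -14.
Final answer: -14


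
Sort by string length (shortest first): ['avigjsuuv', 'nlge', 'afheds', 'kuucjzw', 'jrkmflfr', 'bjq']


Compute lengths:
  'avigjsuuv' has length 9
  'nlge' has length 4
  'afheds' has length 6
  'kuucjzw' has length 7
  'jrkmflfr' has length 8
  'bjq' has length 3
Lengths in increasing order: 3 < 4 < 6 < 7 < 8 < 9
Listing the words in that order gives the answer.
Final answer: ['bjq', 'nlge', 'afheds', 'kuucjzw', 'jrkmflfr', 'avigjsuuv']


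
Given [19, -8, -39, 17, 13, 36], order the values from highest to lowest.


Original list: [19, -8, -39, 17, 13, 36]
Repeatedly take the largest remaining element:
  Remaining [19, -8, -39, 17, 13, 36] -> largest is 36
  Remaining [19, -8, -39, 17, 13] -> largest is 19
  Remaining [-8, -39, 17, 13] -> largest is 17
  Remaining [-8, -39, 13] -> largest is 13
  Remaining [-8, -39] -> largest is -8
  Remaining [-39] -> largest is -39
Collecting the picks in order gives the descending list.
Final answer: [36, 19, 17, 13, -8, -39]


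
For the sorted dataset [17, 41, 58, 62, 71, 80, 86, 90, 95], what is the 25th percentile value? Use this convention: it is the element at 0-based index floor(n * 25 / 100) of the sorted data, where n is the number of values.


The dataset has n = 9 elements.
Index = floor(9 * 25 / 100) = floor(225 / 100) = floor(2.25) = 2
Counting from index 0 in the sorted data, the element at index 2 is 58.
Final answer: 58


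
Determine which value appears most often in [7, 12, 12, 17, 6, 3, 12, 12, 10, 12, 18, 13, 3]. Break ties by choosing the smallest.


Count the frequency of each value:
  3 appears 2 time(s)
  6 appears 1 time(s)
  7 appears 1 time(s)
  10 appears 1 time(s)
  12 appears 5 time(s)
  13 appears 1 time(s)
  17 appears 1 time(s)
  18 appears 1 time(s)
Maximum frequency is 5.
Only 12 reaches that frequency, so it is the mode.
Final answer: 12


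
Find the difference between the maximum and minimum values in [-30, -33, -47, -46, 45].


Maximum value: 45
Minimum value: -47
Range = 45 - (-47) = 92
Final answer: 92


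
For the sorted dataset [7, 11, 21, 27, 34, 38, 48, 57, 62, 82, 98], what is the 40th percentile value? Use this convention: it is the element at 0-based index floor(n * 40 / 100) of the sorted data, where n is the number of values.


The dataset has n = 11 elements.
Index = floor(11 * 40 / 100) = floor(440 / 100) = floor(4.4) = 4
Counting from index 0 in the sorted data, the element at index 4 is 34.
Final answer: 34


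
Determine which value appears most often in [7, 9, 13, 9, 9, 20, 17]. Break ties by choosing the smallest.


Count the frequency of each value:
  7 appears 1 time(s)
  9 appears 3 time(s)
  13 appears 1 time(s)
  17 appears 1 time(s)
  20 appears 1 time(s)
Maximum frequency is 3.
Only 9 reaches that frequency, so it is the mode.
Final answer: 9


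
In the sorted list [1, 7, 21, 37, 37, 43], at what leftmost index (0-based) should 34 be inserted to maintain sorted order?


List is sorted: [1, 7, 21, 37, 37, 43]
We need the leftmost position where 34 can be inserted, i.e. the first index whose element is >= 34 (or the end of the list if none is).
Binary search with low=0, high=6 (0-based indices):
  low=0, high=6, mid=3: a[3]=37 >= 34, so high = 3
  low=0, high=3, mid=1: a[1]=7 < 34, so low = 2
  low=2, high=3, mid=2: a[2]=21 < 34, so low = 3
Now low = high = 3, so the insertion index is 3.
Final answer: 3


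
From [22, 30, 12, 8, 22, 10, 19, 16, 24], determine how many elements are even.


Check each element:
  22 is even
  30 is even
  12 is even
  8 is even
  22 is even
  10 is even
  19 is odd
  16 is even
  24 is even
Evens: [22, 30, 12, 8, 22, 10, 16, 24]
Count of evens = 8
Final answer: 8


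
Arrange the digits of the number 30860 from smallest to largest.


The number 30860 has digits: 3, 0, 8, 6, 0
Sorted: 0, 0, 3, 6, 8
Joining the sorted digits gives the result.
Final answer: 00368


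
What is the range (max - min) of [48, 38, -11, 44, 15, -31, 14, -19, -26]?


Maximum value: 48
Minimum value: -31
Range = 48 - (-31) = 79
Final answer: 79


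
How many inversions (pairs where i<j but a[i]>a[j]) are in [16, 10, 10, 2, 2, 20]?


For each element, count the later elements that are smaller than it:
  16 (index 0): smaller elements after it = [10, 10, 2, 2] -> 4
  10 (index 1): smaller elements after it = [2, 2] -> 2
  10 (index 2): smaller elements after it = [2, 2] -> 2
  2 (index 3): smaller elements after it = [] -> 0
  2 (index 4): smaller elements after it = [] -> 0
Total inversions = 4 + 2 + 2 + 0 + 0 = 8
Final answer: 8


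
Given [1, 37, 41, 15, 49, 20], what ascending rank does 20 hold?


Sort ascending: [1, 15, 20, 37, 41, 49]
Find 20 in the sorted list.
20 is at position 3 (1-indexed).
Final answer: 3


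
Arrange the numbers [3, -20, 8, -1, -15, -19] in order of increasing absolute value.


Compute absolute values:
  |3| = 3
  |-20| = 20
  |8| = 8
  |-1| = 1
  |-15| = 15
  |-19| = 19
Absolute values in increasing order: 1 < 3 < 8 < 15 < 19 < 20
Listing the original numbers in that order gives the answer.
Final answer: [-1, 3, 8, -15, -19, -20]


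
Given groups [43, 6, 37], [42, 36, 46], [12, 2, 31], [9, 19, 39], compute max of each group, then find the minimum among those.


Find max of each group:
  Group 1: [43, 6, 37] -> max = 43
  Group 2: [42, 36, 46] -> max = 46
  Group 3: [12, 2, 31] -> max = 31
  Group 4: [9, 19, 39] -> max = 39
Maxes: [43, 46, 31, 39]
Minimum of maxes = 31
Final answer: 31


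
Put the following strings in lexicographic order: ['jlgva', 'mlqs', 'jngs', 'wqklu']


Compare strings character by character (the first differing letter decides):
  'jlgva' < 'jngs' since 'l' < 'n' at position 2
  'jngs' < 'mlqs' since 'j' < 'm' at position 1
  'mlqs' < 'wqklu' since 'm' < 'w' at position 1
Chaining these comparisons gives the alphabetical order.
Final answer: ['jlgva', 'jngs', 'mlqs', 'wqklu']


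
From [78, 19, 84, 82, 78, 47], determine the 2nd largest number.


Sort descending: [84, 82, 78, 78, 47, 19]
The 2nd element (1-indexed) is at index 1.
Value = 82
Final answer: 82


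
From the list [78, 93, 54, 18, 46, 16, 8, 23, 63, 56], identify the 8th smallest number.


Sort ascending: [8, 16, 18, 23, 46, 54, 56, 63, 78, 93]
The 8th element (1-indexed) is at index 7.
Value = 63
Final answer: 63


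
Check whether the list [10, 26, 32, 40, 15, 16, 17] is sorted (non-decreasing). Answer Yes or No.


Check consecutive pairs:
  10 <= 26? True
  26 <= 32? True
  32 <= 40? True
  40 <= 15? False
  15 <= 16? True
  16 <= 17? True
1 consecutive pair(s) are out of order, so the list is not sorted.
Final answer: No


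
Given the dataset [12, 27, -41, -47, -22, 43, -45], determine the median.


First, sort the list: [-47, -45, -41, -22, 12, 27, 43]
The list has 7 elements (odd count).
The middle index is 3 (0-based), and the element there is -22.
Final answer: -22


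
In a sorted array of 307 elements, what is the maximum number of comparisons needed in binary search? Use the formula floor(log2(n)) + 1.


Binary search halves the search space each step.
Maximum comparisons = floor(log2(307)) + 1
log2(307) = 8.2621
floor(log2(307)) = 8, so 8 + 1 = 9
Final answer: 9


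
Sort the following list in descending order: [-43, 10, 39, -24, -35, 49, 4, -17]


Original list: [-43, 10, 39, -24, -35, 49, 4, -17]
Repeatedly take the largest remaining element:
  Remaining [-43, 10, 39, -24, -35, 49, 4, -17] -> largest is 49
  Remaining [-43, 10, 39, -24, -35, 4, -17] -> largest is 39
  Remaining [-43, 10, -24, -35, 4, -17] -> largest is 10
  Remaining [-43, -24, -35, 4, -17] -> largest is 4
  Remaining [-43, -24, -35, -17] -> largest is -17
  Remaining [-43, -24, -35] -> largest is -24
  Remaining [-43, -35] -> largest is -35
  Remaining [-43] -> largest is -43
Collecting the picks in order gives the descending list.
Final answer: [49, 39, 10, 4, -17, -24, -35, -43]


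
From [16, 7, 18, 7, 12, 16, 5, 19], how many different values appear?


List all unique values:
Distinct values: [5, 7, 12, 16, 18, 19]
Count = 6
Final answer: 6


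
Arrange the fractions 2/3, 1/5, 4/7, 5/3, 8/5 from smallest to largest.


Convert to decimal for comparison:
  2/3 = 0.6667
  1/5 = 0.2
  4/7 = 0.5714
  5/3 = 1.6667
  8/5 = 1.6
Decimals in increasing order: 0.2 < 0.5714 < 0.6667 < 1.6 < 1.6667
Writing each back as its fraction gives the sorted order.
Final answer: 1/5, 4/7, 2/3, 8/5, 5/3


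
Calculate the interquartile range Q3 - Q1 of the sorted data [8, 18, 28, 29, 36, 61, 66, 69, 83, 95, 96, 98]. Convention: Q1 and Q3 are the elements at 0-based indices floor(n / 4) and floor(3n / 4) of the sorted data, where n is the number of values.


The data has n = 12 elements.
Q1 index = floor(12 / 4) = floor(3) = 3; Q3 index = floor(3 * 12 / 4) = floor(9) = 9
Q1 = element at index 3 = 29
Q3 = element at index 9 = 95
IQR = 95 - 29 = 66
Final answer: 66


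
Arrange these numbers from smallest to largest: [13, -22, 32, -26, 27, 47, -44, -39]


Original list: [13, -22, 32, -26, 27, 47, -44, -39]
Repeatedly take the smallest remaining element:
  Remaining [13, -22, 32, -26, 27, 47, -44, -39] -> smallest is -44
  Remaining [13, -22, 32, -26, 27, 47, -39] -> smallest is -39
  Remaining [13, -22, 32, -26, 27, 47] -> smallest is -26
  Remaining [13, -22, 32, 27, 47] -> smallest is -22
  Remaining [13, 32, 27, 47] -> smallest is 13
  Remaining [32, 27, 47] -> smallest is 27
  Remaining [32, 47] -> smallest is 32
  Remaining [47] -> smallest is 47
Collecting the picks in order gives the sorted list.
Final answer: [-44, -39, -26, -22, 13, 27, 32, 47]


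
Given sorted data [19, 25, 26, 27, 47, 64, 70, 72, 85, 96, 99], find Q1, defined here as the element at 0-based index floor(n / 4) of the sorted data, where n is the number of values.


The list has n = 11 elements.
Q1 index = floor(11 / 4) = floor(2.75) = 2
Counting from index 0 in the sorted data, the element at index 2 is 26.
Final answer: 26


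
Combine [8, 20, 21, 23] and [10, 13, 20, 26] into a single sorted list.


List A: [8, 20, 21, 23]
List B: [10, 13, 20, 26]
Repeatedly compare the front elements and take the smaller:
  8 vs 10 -> take 8
  20 vs 10 -> take 10
  20 vs 13 -> take 13
  20 vs 20 -> take 20
  21 vs 20 -> take 20
  21 vs 26 -> take 21
  23 vs 26 -> take 23
  A is exhausted; append the rest of B: [26]
Final answer: [8, 10, 13, 20, 20, 21, 23, 26]


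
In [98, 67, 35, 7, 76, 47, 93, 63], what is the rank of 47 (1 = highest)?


Sort descending: [98, 93, 76, 67, 63, 47, 35, 7]
Find 47 in the sorted list.
47 is at position 6.
Final answer: 6


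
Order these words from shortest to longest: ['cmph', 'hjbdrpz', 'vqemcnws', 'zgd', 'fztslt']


Compute lengths:
  'cmph' has length 4
  'hjbdrpz' has length 7
  'vqemcnws' has length 8
  'zgd' has length 3
  'fztslt' has length 6
Lengths in increasing order: 3 < 4 < 6 < 7 < 8
Listing the words in that order gives the answer.
Final answer: ['zgd', 'cmph', 'fztslt', 'hjbdrpz', 'vqemcnws']


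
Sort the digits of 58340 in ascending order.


The number 58340 has digits: 5, 8, 3, 4, 0
Sorted: 0, 3, 4, 5, 8
Joining the sorted digits gives the result.
Final answer: 03458


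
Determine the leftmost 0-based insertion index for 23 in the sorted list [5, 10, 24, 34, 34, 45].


List is sorted: [5, 10, 24, 34, 34, 45]
We need the leftmost position where 23 can be inserted, i.e. the first index whose element is >= 23 (or the end of the list if none is).
Binary search with low=0, high=6 (0-based indices):
  low=0, high=6, mid=3: a[3]=34 >= 23, so high = 3
  low=0, high=3, mid=1: a[1]=10 < 23, so low = 2
  low=2, high=3, mid=2: a[2]=24 >= 23, so high = 2
Now low = high = 2, so the insertion index is 2.
Final answer: 2


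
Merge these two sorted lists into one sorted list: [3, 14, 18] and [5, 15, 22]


List A: [3, 14, 18]
List B: [5, 15, 22]
Repeatedly compare the front elements and take the smaller:
  3 vs 5 -> take 3
  14 vs 5 -> take 5
  14 vs 15 -> take 14
  18 vs 15 -> take 15
  18 vs 22 -> take 18
  A is exhausted; append the rest of B: [22]
Final answer: [3, 5, 14, 15, 18, 22]


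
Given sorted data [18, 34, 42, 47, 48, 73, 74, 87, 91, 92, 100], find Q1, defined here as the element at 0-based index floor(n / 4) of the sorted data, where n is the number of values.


The list has n = 11 elements.
Q1 index = floor(11 / 4) = floor(2.75) = 2
Counting from index 0 in the sorted data, the element at index 2 is 42.
Final answer: 42


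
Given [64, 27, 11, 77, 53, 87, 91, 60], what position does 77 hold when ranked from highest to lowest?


Sort descending: [91, 87, 77, 64, 60, 53, 27, 11]
Find 77 in the sorted list.
77 is at position 3.
Final answer: 3


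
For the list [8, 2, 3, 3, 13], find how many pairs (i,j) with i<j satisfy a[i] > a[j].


For each element, count the later elements that are smaller than it:
  8 (index 0): smaller elements after it = [2, 3, 3] -> 3
  2 (index 1): smaller elements after it = [] -> 0
  3 (index 2): smaller elements after it = [] -> 0
  3 (index 3): smaller elements after it = [] -> 0
Total inversions = 3 + 0 + 0 + 0 = 3
Final answer: 3


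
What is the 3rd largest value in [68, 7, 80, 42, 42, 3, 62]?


Sort descending: [80, 68, 62, 42, 42, 7, 3]
The 3rd element (1-indexed) is at index 2.
Value = 62
Final answer: 62


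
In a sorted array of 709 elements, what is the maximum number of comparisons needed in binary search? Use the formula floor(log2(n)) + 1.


Binary search halves the search space each step.
Maximum comparisons = floor(log2(709)) + 1
log2(709) = 9.4696
floor(log2(709)) = 9, so 9 + 1 = 10
Final answer: 10


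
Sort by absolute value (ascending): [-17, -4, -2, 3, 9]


Compute absolute values:
  |-17| = 17
  |-4| = 4
  |-2| = 2
  |3| = 3
  |9| = 9
Absolute values in increasing order: 2 < 3 < 4 < 9 < 17
Listing the original numbers in that order gives the answer.
Final answer: [-2, 3, -4, 9, -17]


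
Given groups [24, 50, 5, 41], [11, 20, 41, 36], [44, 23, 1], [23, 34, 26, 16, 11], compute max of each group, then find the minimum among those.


Find max of each group:
  Group 1: [24, 50, 5, 41] -> max = 50
  Group 2: [11, 20, 41, 36] -> max = 41
  Group 3: [44, 23, 1] -> max = 44
  Group 4: [23, 34, 26, 16, 11] -> max = 34
Maxes: [50, 41, 44, 34]
Minimum of maxes = 34
Final answer: 34


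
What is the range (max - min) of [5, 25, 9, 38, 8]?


Maximum value: 38
Minimum value: 5
Range = 38 - 5 = 33
Final answer: 33


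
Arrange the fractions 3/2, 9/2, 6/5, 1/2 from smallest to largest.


Convert to decimal for comparison:
  3/2 = 1.5
  9/2 = 4.5
  6/5 = 1.2
  1/2 = 0.5
Decimals in increasing order: 0.5 < 1.2 < 1.5 < 4.5
Writing each back as its fraction gives the sorted order.
Final answer: 1/2, 6/5, 3/2, 9/2


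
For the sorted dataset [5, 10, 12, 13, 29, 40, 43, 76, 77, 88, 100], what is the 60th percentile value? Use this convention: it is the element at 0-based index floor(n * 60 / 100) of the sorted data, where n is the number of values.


The dataset has n = 11 elements.
Index = floor(11 * 60 / 100) = floor(660 / 100) = floor(6.6) = 6
Counting from index 0 in the sorted data, the element at index 6 is 43.
Final answer: 43


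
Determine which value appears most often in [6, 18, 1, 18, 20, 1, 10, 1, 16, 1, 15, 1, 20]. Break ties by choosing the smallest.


Count the frequency of each value:
  1 appears 5 time(s)
  6 appears 1 time(s)
  10 appears 1 time(s)
  15 appears 1 time(s)
  16 appears 1 time(s)
  18 appears 2 time(s)
  20 appears 2 time(s)
Maximum frequency is 5.
Only 1 reaches that frequency, so it is the mode.
Final answer: 1


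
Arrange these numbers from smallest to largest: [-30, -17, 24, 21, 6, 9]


Original list: [-30, -17, 24, 21, 6, 9]
Repeatedly take the smallest remaining element:
  Remaining [-30, -17, 24, 21, 6, 9] -> smallest is -30
  Remaining [-17, 24, 21, 6, 9] -> smallest is -17
  Remaining [24, 21, 6, 9] -> smallest is 6
  Remaining [24, 21, 9] -> smallest is 9
  Remaining [24, 21] -> smallest is 21
  Remaining [24] -> smallest is 24
Collecting the picks in order gives the sorted list.
Final answer: [-30, -17, 6, 9, 21, 24]


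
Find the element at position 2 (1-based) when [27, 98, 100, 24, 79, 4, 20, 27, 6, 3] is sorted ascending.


Sort ascending: [3, 4, 6, 20, 24, 27, 27, 79, 98, 100]
The 2nd element (1-indexed) is at index 1.
Value = 4
Final answer: 4


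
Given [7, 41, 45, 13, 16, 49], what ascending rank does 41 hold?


Sort ascending: [7, 13, 16, 41, 45, 49]
Find 41 in the sorted list.
41 is at position 4 (1-indexed).
Final answer: 4


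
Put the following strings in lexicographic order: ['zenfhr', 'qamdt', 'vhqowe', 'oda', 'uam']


Compare strings character by character (the first differing letter decides):
  'oda' < 'qamdt' since 'o' < 'q' at position 1
  'qamdt' < 'uam' since 'q' < 'u' at position 1
  'uam' < 'vhqowe' since 'u' < 'v' at position 1
  'vhqowe' < 'zenfhr' since 'v' < 'z' at position 1
Chaining these comparisons gives the alphabetical order.
Final answer: ['oda', 'qamdt', 'uam', 'vhqowe', 'zenfhr']


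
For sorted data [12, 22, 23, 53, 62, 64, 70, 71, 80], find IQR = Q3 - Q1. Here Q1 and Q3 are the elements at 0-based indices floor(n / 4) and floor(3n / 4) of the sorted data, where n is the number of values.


The data has n = 9 elements.
Q1 index = floor(9 / 4) = floor(2.25) = 2; Q3 index = floor(3 * 9 / 4) = floor(6.75) = 6
Q1 = element at index 2 = 23
Q3 = element at index 6 = 70
IQR = 70 - 23 = 47
Final answer: 47


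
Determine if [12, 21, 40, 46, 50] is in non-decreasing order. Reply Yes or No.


Check consecutive pairs:
  12 <= 21? True
  21 <= 40? True
  40 <= 46? True
  46 <= 50? True
Every consecutive pair is in order, so the list is non-decreasing.
Final answer: Yes


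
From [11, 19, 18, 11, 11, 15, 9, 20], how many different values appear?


List all unique values:
Distinct values: [9, 11, 15, 18, 19, 20]
Count = 6
Final answer: 6


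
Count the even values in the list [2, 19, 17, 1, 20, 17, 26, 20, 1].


Check each element:
  2 is even
  19 is odd
  17 is odd
  1 is odd
  20 is even
  17 is odd
  26 is even
  20 is even
  1 is odd
Evens: [2, 20, 26, 20]
Count of evens = 4
Final answer: 4


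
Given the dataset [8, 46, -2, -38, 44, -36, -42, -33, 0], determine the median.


First, sort the list: [-42, -38, -36, -33, -2, 0, 8, 44, 46]
The list has 9 elements (odd count).
The middle index is 4 (0-based), and the element there is -2.
Final answer: -2


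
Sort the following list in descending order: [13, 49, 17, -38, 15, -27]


Original list: [13, 49, 17, -38, 15, -27]
Repeatedly take the largest remaining element:
  Remaining [13, 49, 17, -38, 15, -27] -> largest is 49
  Remaining [13, 17, -38, 15, -27] -> largest is 17
  Remaining [13, -38, 15, -27] -> largest is 15
  Remaining [13, -38, -27] -> largest is 13
  Remaining [-38, -27] -> largest is -27
  Remaining [-38] -> largest is -38
Collecting the picks in order gives the descending list.
Final answer: [49, 17, 15, 13, -27, -38]


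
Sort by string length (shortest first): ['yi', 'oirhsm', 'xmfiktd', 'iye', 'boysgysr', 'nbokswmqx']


Compute lengths:
  'yi' has length 2
  'oirhsm' has length 6
  'xmfiktd' has length 7
  'iye' has length 3
  'boysgysr' has length 8
  'nbokswmqx' has length 9
Lengths in increasing order: 2 < 3 < 6 < 7 < 8 < 9
Listing the words in that order gives the answer.
Final answer: ['yi', 'iye', 'oirhsm', 'xmfiktd', 'boysgysr', 'nbokswmqx']


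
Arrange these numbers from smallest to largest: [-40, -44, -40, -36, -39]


Original list: [-40, -44, -40, -36, -39]
Repeatedly take the smallest remaining element:
  Remaining [-40, -44, -40, -36, -39] -> smallest is -44
  Remaining [-40, -40, -36, -39] -> smallest is -40
  Remaining [-40, -36, -39] -> smallest is -40
  Remaining [-36, -39] -> smallest is -39
  Remaining [-36] -> smallest is -36
Collecting the picks in order gives the sorted list.
Final answer: [-44, -40, -40, -39, -36]


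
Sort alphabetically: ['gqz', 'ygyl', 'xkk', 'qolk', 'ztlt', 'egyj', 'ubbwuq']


Compare strings character by character (the first differing letter decides):
  'egyj' < 'gqz' since 'e' < 'g' at position 1
  'gqz' < 'qolk' since 'g' < 'q' at position 1
  'qolk' < 'ubbwuq' since 'q' < 'u' at position 1
  'ubbwuq' < 'xkk' since 'u' < 'x' at position 1
  'xkk' < 'ygyl' since 'x' < 'y' at position 1
  'ygyl' < 'ztlt' since 'y' < 'z' at position 1
Chaining these comparisons gives the alphabetical order.
Final answer: ['egyj', 'gqz', 'qolk', 'ubbwuq', 'xkk', 'ygyl', 'ztlt']


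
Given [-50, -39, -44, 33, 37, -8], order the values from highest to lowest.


Original list: [-50, -39, -44, 33, 37, -8]
Repeatedly take the largest remaining element:
  Remaining [-50, -39, -44, 33, 37, -8] -> largest is 37
  Remaining [-50, -39, -44, 33, -8] -> largest is 33
  Remaining [-50, -39, -44, -8] -> largest is -8
  Remaining [-50, -39, -44] -> largest is -39
  Remaining [-50, -44] -> largest is -44
  Remaining [-50] -> largest is -50
Collecting the picks in order gives the descending list.
Final answer: [37, 33, -8, -39, -44, -50]


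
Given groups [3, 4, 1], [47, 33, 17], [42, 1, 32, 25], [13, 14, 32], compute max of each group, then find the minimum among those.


Find max of each group:
  Group 1: [3, 4, 1] -> max = 4
  Group 2: [47, 33, 17] -> max = 47
  Group 3: [42, 1, 32, 25] -> max = 42
  Group 4: [13, 14, 32] -> max = 32
Maxes: [4, 47, 42, 32]
Minimum of maxes = 4
Final answer: 4


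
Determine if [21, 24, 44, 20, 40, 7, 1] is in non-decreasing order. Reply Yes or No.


Check consecutive pairs:
  21 <= 24? True
  24 <= 44? True
  44 <= 20? False
  20 <= 40? True
  40 <= 7? False
  7 <= 1? False
3 consecutive pair(s) are out of order, so the list is not sorted.
Final answer: No


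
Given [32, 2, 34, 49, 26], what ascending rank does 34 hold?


Sort ascending: [2, 26, 32, 34, 49]
Find 34 in the sorted list.
34 is at position 4 (1-indexed).
Final answer: 4


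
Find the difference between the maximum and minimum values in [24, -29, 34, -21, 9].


Maximum value: 34
Minimum value: -29
Range = 34 - (-29) = 63
Final answer: 63


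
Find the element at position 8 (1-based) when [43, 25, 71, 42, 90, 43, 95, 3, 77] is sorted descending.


Sort descending: [95, 90, 77, 71, 43, 43, 42, 25, 3]
The 8th element (1-indexed) is at index 7.
Value = 25
Final answer: 25


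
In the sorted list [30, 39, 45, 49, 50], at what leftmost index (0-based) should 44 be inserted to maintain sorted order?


List is sorted: [30, 39, 45, 49, 50]
We need the leftmost position where 44 can be inserted, i.e. the first index whose element is >= 44 (or the end of the list if none is).
Binary search with low=0, high=5 (0-based indices):
  low=0, high=5, mid=2: a[2]=45 >= 44, so high = 2
  low=0, high=2, mid=1: a[1]=39 < 44, so low = 2
Now low = high = 2, so the insertion index is 2.
Final answer: 2


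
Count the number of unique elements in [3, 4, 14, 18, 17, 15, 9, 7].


List all unique values:
Distinct values: [3, 4, 7, 9, 14, 15, 17, 18]
Count = 8
Final answer: 8


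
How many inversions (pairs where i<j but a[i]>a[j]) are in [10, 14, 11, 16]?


For each element, count the later elements that are smaller than it:
  10 (index 0): smaller elements after it = [] -> 0
  14 (index 1): smaller elements after it = [11] -> 1
  11 (index 2): smaller elements after it = [] -> 0
Total inversions = 0 + 1 + 0 = 1
Final answer: 1
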